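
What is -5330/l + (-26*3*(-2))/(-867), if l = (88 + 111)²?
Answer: -3599622/11444689 ≈ -0.31452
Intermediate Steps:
l = 39601 (l = 199² = 39601)
-5330/l + (-26*3*(-2))/(-867) = -5330/39601 + (-26*3*(-2))/(-867) = -5330*1/39601 - 78*(-2)*(-1/867) = -5330/39601 + 156*(-1/867) = -5330/39601 - 52/289 = -3599622/11444689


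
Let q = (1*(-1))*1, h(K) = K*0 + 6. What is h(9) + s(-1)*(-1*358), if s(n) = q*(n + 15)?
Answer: 5018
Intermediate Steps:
h(K) = 6 (h(K) = 0 + 6 = 6)
q = -1 (q = -1*1 = -1)
s(n) = -15 - n (s(n) = -(n + 15) = -(15 + n) = -15 - n)
h(9) + s(-1)*(-1*358) = 6 + (-15 - 1*(-1))*(-1*358) = 6 + (-15 + 1)*(-358) = 6 - 14*(-358) = 6 + 5012 = 5018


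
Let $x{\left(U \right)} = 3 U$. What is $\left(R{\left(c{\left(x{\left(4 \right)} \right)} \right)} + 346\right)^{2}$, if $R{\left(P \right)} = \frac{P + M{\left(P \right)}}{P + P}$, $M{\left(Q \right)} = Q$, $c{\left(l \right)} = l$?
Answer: $120409$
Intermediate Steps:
$R{\left(P \right)} = 1$ ($R{\left(P \right)} = \frac{P + P}{P + P} = \frac{2 P}{2 P} = 2 P \frac{1}{2 P} = 1$)
$\left(R{\left(c{\left(x{\left(4 \right)} \right)} \right)} + 346\right)^{2} = \left(1 + 346\right)^{2} = 347^{2} = 120409$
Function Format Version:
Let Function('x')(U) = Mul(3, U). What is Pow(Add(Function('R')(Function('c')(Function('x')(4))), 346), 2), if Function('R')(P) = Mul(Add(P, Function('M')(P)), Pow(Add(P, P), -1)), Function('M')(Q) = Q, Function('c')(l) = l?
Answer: 120409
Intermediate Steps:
Function('R')(P) = 1 (Function('R')(P) = Mul(Add(P, P), Pow(Add(P, P), -1)) = Mul(Mul(2, P), Pow(Mul(2, P), -1)) = Mul(Mul(2, P), Mul(Rational(1, 2), Pow(P, -1))) = 1)
Pow(Add(Function('R')(Function('c')(Function('x')(4))), 346), 2) = Pow(Add(1, 346), 2) = Pow(347, 2) = 120409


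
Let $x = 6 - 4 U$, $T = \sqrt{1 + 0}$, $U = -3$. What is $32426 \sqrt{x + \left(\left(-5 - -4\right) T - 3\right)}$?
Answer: $32426 \sqrt{14} \approx 1.2133 \cdot 10^{5}$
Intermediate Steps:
$T = 1$ ($T = \sqrt{1} = 1$)
$x = 18$ ($x = 6 - -12 = 6 + 12 = 18$)
$32426 \sqrt{x + \left(\left(-5 - -4\right) T - 3\right)} = 32426 \sqrt{18 - \left(3 - \left(-5 - -4\right) 1\right)} = 32426 \sqrt{18 - \left(3 - \left(-5 + 4\right) 1\right)} = 32426 \sqrt{18 - 4} = 32426 \sqrt{14}$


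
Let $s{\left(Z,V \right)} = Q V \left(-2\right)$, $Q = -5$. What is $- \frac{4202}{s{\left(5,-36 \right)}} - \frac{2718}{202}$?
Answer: $- \frac{32419}{18180} \approx -1.7832$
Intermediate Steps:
$s{\left(Z,V \right)} = 10 V$ ($s{\left(Z,V \right)} = - 5 V \left(-2\right) = 10 V$)
$- \frac{4202}{s{\left(5,-36 \right)}} - \frac{2718}{202} = - \frac{4202}{10 \left(-36\right)} - \frac{2718}{202} = - \frac{4202}{-360} - \frac{1359}{101} = \left(-4202\right) \left(- \frac{1}{360}\right) - \frac{1359}{101} = \frac{2101}{180} - \frac{1359}{101} = - \frac{32419}{18180}$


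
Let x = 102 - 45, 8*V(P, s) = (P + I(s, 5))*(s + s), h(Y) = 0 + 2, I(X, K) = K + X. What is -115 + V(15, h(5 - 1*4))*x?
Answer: 512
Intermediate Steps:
h(Y) = 2
V(P, s) = s*(5 + P + s)/4 (V(P, s) = ((P + (5 + s))*(s + s))/8 = ((5 + P + s)*(2*s))/8 = (2*s*(5 + P + s))/8 = s*(5 + P + s)/4)
x = 57
-115 + V(15, h(5 - 1*4))*x = -115 + ((¼)*2*(5 + 15 + 2))*57 = -115 + ((¼)*2*22)*57 = -115 + 11*57 = -115 + 627 = 512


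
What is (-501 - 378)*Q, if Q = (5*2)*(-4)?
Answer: 35160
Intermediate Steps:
Q = -40 (Q = 10*(-4) = -40)
(-501 - 378)*Q = (-501 - 378)*(-40) = -879*(-40) = 35160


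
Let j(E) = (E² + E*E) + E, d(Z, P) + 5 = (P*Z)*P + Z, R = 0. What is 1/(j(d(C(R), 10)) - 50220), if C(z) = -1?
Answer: -1/27854 ≈ -3.5901e-5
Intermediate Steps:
d(Z, P) = -5 + Z + Z*P² (d(Z, P) = -5 + ((P*Z)*P + Z) = -5 + (Z*P² + Z) = -5 + (Z + Z*P²) = -5 + Z + Z*P²)
j(E) = E + 2*E² (j(E) = (E² + E²) + E = 2*E² + E = E + 2*E²)
1/(j(d(C(R), 10)) - 50220) = 1/((-5 - 1 - 1*10²)*(1 + 2*(-5 - 1 - 1*10²)) - 50220) = 1/((-5 - 1 - 1*100)*(1 + 2*(-5 - 1 - 1*100)) - 50220) = 1/((-5 - 1 - 100)*(1 + 2*(-5 - 1 - 100)) - 50220) = 1/(-106*(1 + 2*(-106)) - 50220) = 1/(-106*(1 - 212) - 50220) = 1/(-106*(-211) - 50220) = 1/(22366 - 50220) = 1/(-27854) = -1/27854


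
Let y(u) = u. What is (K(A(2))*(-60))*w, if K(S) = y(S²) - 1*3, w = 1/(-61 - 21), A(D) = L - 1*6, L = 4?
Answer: 30/41 ≈ 0.73171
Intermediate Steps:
A(D) = -2 (A(D) = 4 - 1*6 = 4 - 6 = -2)
w = -1/82 (w = 1/(-82) = -1/82 ≈ -0.012195)
K(S) = -3 + S² (K(S) = S² - 1*3 = S² - 3 = -3 + S²)
(K(A(2))*(-60))*w = ((-3 + (-2)²)*(-60))*(-1/82) = ((-3 + 4)*(-60))*(-1/82) = (1*(-60))*(-1/82) = -60*(-1/82) = 30/41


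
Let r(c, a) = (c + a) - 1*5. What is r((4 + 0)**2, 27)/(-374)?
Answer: -19/187 ≈ -0.10160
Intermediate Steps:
r(c, a) = -5 + a + c (r(c, a) = (a + c) - 5 = -5 + a + c)
r((4 + 0)**2, 27)/(-374) = (-5 + 27 + (4 + 0)**2)/(-374) = (-5 + 27 + 4**2)*(-1/374) = (-5 + 27 + 16)*(-1/374) = 38*(-1/374) = -19/187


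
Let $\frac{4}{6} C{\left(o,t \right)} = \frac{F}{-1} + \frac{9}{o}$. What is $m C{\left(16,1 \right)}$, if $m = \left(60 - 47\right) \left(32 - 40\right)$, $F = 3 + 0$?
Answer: $\frac{1521}{4} \approx 380.25$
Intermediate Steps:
$F = 3$
$m = -104$ ($m = 13 \left(-8\right) = -104$)
$C{\left(o,t \right)} = - \frac{9}{2} + \frac{27}{2 o}$ ($C{\left(o,t \right)} = \frac{3 \left(\frac{3}{-1} + \frac{9}{o}\right)}{2} = \frac{3 \left(3 \left(-1\right) + \frac{9}{o}\right)}{2} = \frac{3 \left(-3 + \frac{9}{o}\right)}{2} = - \frac{9}{2} + \frac{27}{2 o}$)
$m C{\left(16,1 \right)} = - 104 \frac{9 \left(3 - 16\right)}{2 \cdot 16} = - 104 \cdot \frac{9}{2} \cdot \frac{1}{16} \left(3 - 16\right) = - 104 \cdot \frac{9}{2} \cdot \frac{1}{16} \left(-13\right) = \left(-104\right) \left(- \frac{117}{32}\right) = \frac{1521}{4}$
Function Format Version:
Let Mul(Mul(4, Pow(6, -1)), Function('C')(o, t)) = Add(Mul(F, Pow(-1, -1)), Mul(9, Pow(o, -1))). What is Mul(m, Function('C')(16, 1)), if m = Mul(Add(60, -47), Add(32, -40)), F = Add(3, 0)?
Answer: Rational(1521, 4) ≈ 380.25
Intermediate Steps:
F = 3
m = -104 (m = Mul(13, -8) = -104)
Function('C')(o, t) = Add(Rational(-9, 2), Mul(Rational(27, 2), Pow(o, -1))) (Function('C')(o, t) = Mul(Rational(3, 2), Add(Mul(3, Pow(-1, -1)), Mul(9, Pow(o, -1)))) = Mul(Rational(3, 2), Add(Mul(3, -1), Mul(9, Pow(o, -1)))) = Mul(Rational(3, 2), Add(-3, Mul(9, Pow(o, -1)))) = Add(Rational(-9, 2), Mul(Rational(27, 2), Pow(o, -1))))
Mul(m, Function('C')(16, 1)) = Mul(-104, Mul(Rational(9, 2), Pow(16, -1), Add(3, Mul(-1, 16)))) = Mul(-104, Mul(Rational(9, 2), Rational(1, 16), Add(3, -16))) = Mul(-104, Mul(Rational(9, 2), Rational(1, 16), -13)) = Mul(-104, Rational(-117, 32)) = Rational(1521, 4)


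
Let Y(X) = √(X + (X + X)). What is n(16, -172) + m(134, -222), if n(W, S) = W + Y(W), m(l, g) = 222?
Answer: 238 + 4*√3 ≈ 244.93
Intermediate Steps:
Y(X) = √3*√X (Y(X) = √(X + 2*X) = √(3*X) = √3*√X)
n(W, S) = W + √3*√W
n(16, -172) + m(134, -222) = (16 + √3*√16) + 222 = (16 + √3*4) + 222 = (16 + 4*√3) + 222 = 238 + 4*√3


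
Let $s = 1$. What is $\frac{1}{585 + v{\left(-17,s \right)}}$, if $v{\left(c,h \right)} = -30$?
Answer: $\frac{1}{555} \approx 0.0018018$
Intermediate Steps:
$\frac{1}{585 + v{\left(-17,s \right)}} = \frac{1}{585 - 30} = \frac{1}{555}$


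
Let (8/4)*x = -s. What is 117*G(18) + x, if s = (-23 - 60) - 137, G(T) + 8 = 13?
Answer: 695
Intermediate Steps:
G(T) = 5 (G(T) = -8 + 13 = 5)
s = -220 (s = -83 - 137 = -220)
x = 110 (x = (-1*(-220))/2 = (½)*220 = 110)
117*G(18) + x = 117*5 + 110 = 585 + 110 = 695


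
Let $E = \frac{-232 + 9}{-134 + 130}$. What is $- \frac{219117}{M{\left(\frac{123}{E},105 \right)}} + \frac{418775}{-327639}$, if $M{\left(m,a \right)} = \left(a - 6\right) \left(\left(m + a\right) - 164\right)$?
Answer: $\frac{1720486613336}{45645027285} \approx 37.693$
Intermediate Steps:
$E = \frac{223}{4}$ ($E = - \frac{223}{-4} = \left(-223\right) \left(- \frac{1}{4}\right) = \frac{223}{4} \approx 55.75$)
$M{\left(m,a \right)} = \left(-6 + a\right) \left(-164 + a + m\right)$ ($M{\left(m,a \right)} = \left(a - 6\right) \left(\left(a + m\right) - 164\right) = \left(-6 + a\right) \left(-164 + a + m\right)$)
$- \frac{219117}{M{\left(\frac{123}{E},105 \right)}} + \frac{418775}{-327639} = - \frac{219117}{984 + 105^{2} - 17850 - 6 \frac{123}{\frac{223}{4}} + 105 \frac{123}{\frac{223}{4}}} + \frac{418775}{-327639} = - \frac{219117}{984 + 11025 - 17850 - 6 \cdot 123 \cdot \frac{4}{223} + 105 \cdot 123 \cdot \frac{4}{223}} + 418775 \left(- \frac{1}{327639}\right) = - \frac{219117}{984 + 11025 - 17850 - \frac{2952}{223} + 105 \cdot \frac{492}{223}} - \frac{418775}{327639} = - \frac{219117}{984 + 11025 - 17850 - \frac{2952}{223} + \frac{51660}{223}} - \frac{418775}{327639} = - \frac{219117}{- \frac{1253835}{223}} - \frac{418775}{327639} = \left(-219117\right) \left(- \frac{223}{1253835}\right) - \frac{418775}{327639} = \frac{16287697}{417945} - \frac{418775}{327639} = \frac{1720486613336}{45645027285}$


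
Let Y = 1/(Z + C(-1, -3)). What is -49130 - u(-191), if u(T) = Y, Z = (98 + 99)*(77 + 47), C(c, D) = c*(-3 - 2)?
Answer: -1200393291/24433 ≈ -49130.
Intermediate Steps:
C(c, D) = -5*c (C(c, D) = c*(-5) = -5*c)
Z = 24428 (Z = 197*124 = 24428)
Y = 1/24433 (Y = 1/(24428 - 5*(-1)) = 1/(24428 + 5) = 1/24433 ≈ 4.0928e-5)
u(T) = 1/24433
-49130 - u(-191) = -49130 - 1*1/24433 = -49130 - 1/24433 = -1200393291/24433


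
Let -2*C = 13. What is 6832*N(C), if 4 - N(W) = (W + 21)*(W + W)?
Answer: 1315160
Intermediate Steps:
C = -13/2 (C = -½*13 = -13/2 ≈ -6.5000)
N(W) = 4 - 2*W*(21 + W) (N(W) = 4 - (W + 21)*(W + W) = 4 - (21 + W)*2*W = 4 - 2*W*(21 + W))
6832*N(C) = 6832*(4 - 42*(-13/2) - 2*(-13/2)²) = 6832*(4 + 273 - 2*169/4) = 6832*(4 + 273 - 169/2) = 6832*(385/2) = 1315160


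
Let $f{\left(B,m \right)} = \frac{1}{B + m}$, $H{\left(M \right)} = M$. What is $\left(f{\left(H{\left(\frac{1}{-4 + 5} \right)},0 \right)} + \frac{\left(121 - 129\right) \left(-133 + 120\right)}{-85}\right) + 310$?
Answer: $\frac{26331}{85} \approx 309.78$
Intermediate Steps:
$\left(f{\left(H{\left(\frac{1}{-4 + 5} \right)},0 \right)} + \frac{\left(121 - 129\right) \left(-133 + 120\right)}{-85}\right) + 310 = \left(\frac{1}{\frac{1}{-4 + 5} + 0} + \frac{\left(121 - 129\right) \left(-133 + 120\right)}{-85}\right) + 310 = \left(\frac{1}{1^{-1} + 0} + \left(-8\right) \left(-13\right) \left(- \frac{1}{85}\right)\right) + 310 = \left(\frac{1}{1 + 0} + 104 \left(- \frac{1}{85}\right)\right) + 310 = \left(1^{-1} - \frac{104}{85}\right) + 310 = \left(1 - \frac{104}{85}\right) + 310 = - \frac{19}{85} + 310 = \frac{26331}{85}$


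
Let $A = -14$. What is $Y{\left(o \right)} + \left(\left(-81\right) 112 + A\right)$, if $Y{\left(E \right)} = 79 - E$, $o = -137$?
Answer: $-8870$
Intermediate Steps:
$Y{\left(o \right)} + \left(\left(-81\right) 112 + A\right) = \left(79 - -137\right) - 9086 = \left(79 + 137\right) - 9086 = 216 - 9086 = -8870$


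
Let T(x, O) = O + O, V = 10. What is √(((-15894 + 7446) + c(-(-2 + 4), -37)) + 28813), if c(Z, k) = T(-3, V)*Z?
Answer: 5*√813 ≈ 142.57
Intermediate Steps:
T(x, O) = 2*O
c(Z, k) = 20*Z (c(Z, k) = (2*10)*Z = 20*Z)
√(((-15894 + 7446) + c(-(-2 + 4), -37)) + 28813) = √(((-15894 + 7446) + 20*(-(-2 + 4))) + 28813) = √((-8448 + 20*(-1*2)) + 28813) = √((-8448 + 20*(-2)) + 28813) = √((-8448 - 40) + 28813) = √(-8488 + 28813) = √20325 = 5*√813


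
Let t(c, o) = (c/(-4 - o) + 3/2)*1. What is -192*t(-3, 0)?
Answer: -432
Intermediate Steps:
t(c, o) = 3/2 + c/(-4 - o) (t(c, o) = (c/(-4 - o) + 3*(½))*1 = (c/(-4 - o) + 3/2)*1 = (3/2 + c/(-4 - o))*1 = 3/2 + c/(-4 - o))
-192*t(-3, 0) = -192*(6 - 1*(-3) + (3/2)*0)/(4 + 0) = -192*(6 + 3 + 0)/4 = -48*9 = -192*9/4 = -432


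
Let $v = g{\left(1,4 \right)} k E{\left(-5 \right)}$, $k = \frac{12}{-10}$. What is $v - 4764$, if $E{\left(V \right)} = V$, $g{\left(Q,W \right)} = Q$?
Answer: $-4758$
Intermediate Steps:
$k = - \frac{6}{5}$ ($k = 12 \left(- \frac{1}{10}\right) = - \frac{6}{5} \approx -1.2$)
$v = 6$ ($v = 1 \left(- \frac{6}{5}\right) \left(-5\right) = \left(- \frac{6}{5}\right) \left(-5\right) = 6$)
$v - 4764 = 6 - 4764 = -4758$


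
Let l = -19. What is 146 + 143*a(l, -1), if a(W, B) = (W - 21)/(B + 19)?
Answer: -1546/9 ≈ -171.78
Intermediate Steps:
a(W, B) = (-21 + W)/(19 + B)
146 + 143*a(l, -1) = 146 + 143*((-21 - 19)/(19 - 1)) = 146 + 143*(-40/18) = 146 + 143*((1/18)*(-40)) = 146 + 143*(-20/9) = 146 - 2860/9 = -1546/9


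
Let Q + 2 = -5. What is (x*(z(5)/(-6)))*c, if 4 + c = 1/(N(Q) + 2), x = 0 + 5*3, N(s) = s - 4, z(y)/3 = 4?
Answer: 370/3 ≈ 123.33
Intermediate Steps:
Q = -7 (Q = -2 - 5 = -7)
z(y) = 12 (z(y) = 3*4 = 12)
N(s) = -4 + s
x = 15 (x = 0 + 15 = 15)
c = -37/9 (c = -4 + 1/((-4 - 7) + 2) = -4 + 1/(-11 + 2) = -4 + 1/(-9) = -4 - 1/9 = -37/9 ≈ -4.1111)
(x*(z(5)/(-6)))*c = (15*(12/(-6)))*(-37/9) = (15*(12*(-1/6)))*(-37/9) = (15*(-2))*(-37/9) = -30*(-37/9) = 370/3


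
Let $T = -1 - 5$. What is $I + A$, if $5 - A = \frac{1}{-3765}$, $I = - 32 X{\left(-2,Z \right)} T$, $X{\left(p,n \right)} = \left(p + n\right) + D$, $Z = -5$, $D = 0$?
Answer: $- \frac{5041334}{3765} \approx -1339.0$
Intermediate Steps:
$X{\left(p,n \right)} = n + p$ ($X{\left(p,n \right)} = \left(p + n\right) + 0 = \left(n + p\right) + 0 = n + p$)
$T = -6$
$I = -1344$ ($I = - 32 \left(-5 - 2\right) \left(-6\right) = \left(-32\right) \left(-7\right) \left(-6\right) = 224 \left(-6\right) = -1344$)
$A = \frac{18826}{3765}$ ($A = 5 - \frac{1}{-3765} = 5 - - \frac{1}{3765} = 5 + \frac{1}{3765} = \frac{18826}{3765} \approx 5.0003$)
$I + A = -1344 + \frac{18826}{3765} = - \frac{5041334}{3765}$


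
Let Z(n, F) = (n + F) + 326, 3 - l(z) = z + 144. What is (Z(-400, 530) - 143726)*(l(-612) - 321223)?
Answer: 45954139040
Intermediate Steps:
l(z) = -141 - z (l(z) = 3 - (z + 144) = 3 - (144 + z) = 3 + (-144 - z) = -141 - z)
Z(n, F) = 326 + F + n (Z(n, F) = (F + n) + 326 = 326 + F + n)
(Z(-400, 530) - 143726)*(l(-612) - 321223) = ((326 + 530 - 400) - 143726)*((-141 - 1*(-612)) - 321223) = (456 - 143726)*((-141 + 612) - 321223) = -143270*(471 - 321223) = -143270*(-320752) = 45954139040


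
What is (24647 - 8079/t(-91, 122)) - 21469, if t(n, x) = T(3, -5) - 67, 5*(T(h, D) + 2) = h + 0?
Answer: 375757/114 ≈ 3296.1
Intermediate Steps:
T(h, D) = -2 + h/5 (T(h, D) = -2 + (h + 0)/5 = -2 + h/5)
t(n, x) = -342/5 (t(n, x) = (-2 + (⅕)*3) - 67 = (-2 + ⅗) - 67 = -7/5 - 67 = -342/5)
(24647 - 8079/t(-91, 122)) - 21469 = (24647 - 8079/(-342/5)) - 21469 = (24647 - 8079*(-5/342)) - 21469 = (24647 + 13465/114) - 21469 = 2823223/114 - 21469 = 375757/114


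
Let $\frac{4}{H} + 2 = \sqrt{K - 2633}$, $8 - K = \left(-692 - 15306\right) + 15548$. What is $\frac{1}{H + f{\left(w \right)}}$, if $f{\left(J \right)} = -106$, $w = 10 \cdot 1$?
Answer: $- \frac{38497}{4080826} + \frac{5 i \sqrt{87}}{6121239} \approx -0.0094336 + 7.6189 \cdot 10^{-6} i$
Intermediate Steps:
$w = 10$
$K = 458$ ($K = 8 - \left(\left(-692 - 15306\right) + 15548\right) = 8 - \left(-15998 + 15548\right) = 8 - -450 = 8 + 450 = 458$)
$H = \frac{4}{-2 + 5 i \sqrt{87}}$ ($H = \frac{4}{-2 + \sqrt{458 - 2633}} = \frac{4}{-2 + \sqrt{-2175}} = \frac{4}{-2 + 5 i \sqrt{87}} \approx -0.0036714 - 0.085612 i$)
$\frac{1}{H + f{\left(w \right)}} = \frac{1}{\left(- \frac{8}{2179} - \frac{20 i \sqrt{87}}{2179}\right) - 106} = \frac{1}{- \frac{230982}{2179} - \frac{20 i \sqrt{87}}{2179}}$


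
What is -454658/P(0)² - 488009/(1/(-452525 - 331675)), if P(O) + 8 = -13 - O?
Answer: 168769225635142/441 ≈ 3.8270e+11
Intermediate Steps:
P(O) = -21 - O (P(O) = -8 + (-13 - O) = -21 - O)
-454658/P(0)² - 488009/(1/(-452525 - 331675)) = -454658/(-21 - 1*0)² - 488009/(1/(-452525 - 331675)) = -454658/(-21 + 0)² - 488009/(1/(-784200)) = -454658/((-21)²) - 488009/(-1/784200) = -454658/441 - 488009*(-784200) = -454658*1/441 + 382696657800 = -454658/441 + 382696657800 = 168769225635142/441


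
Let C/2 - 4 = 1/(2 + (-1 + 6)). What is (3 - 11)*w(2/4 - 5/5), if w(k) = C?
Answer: -464/7 ≈ -66.286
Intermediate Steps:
C = 58/7 (C = 8 + 2/(2 + (-1 + 6)) = 8 + 2/(2 + 5) = 8 + 2/7 = 58/7 ≈ 8.2857)
w(k) = 58/7
(3 - 11)*w(2/4 - 5/5) = (3 - 11)*(58/7) = -8*58/7 = -464/7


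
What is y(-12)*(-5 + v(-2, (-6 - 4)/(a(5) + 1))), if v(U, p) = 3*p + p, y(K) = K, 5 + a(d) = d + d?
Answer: 140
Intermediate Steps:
a(d) = -5 + 2*d (a(d) = -5 + (d + d) = -5 + 2*d)
v(U, p) = 4*p
y(-12)*(-5 + v(-2, (-6 - 4)/(a(5) + 1))) = -12*(-5 + 4*((-6 - 4)/((-5 + 2*5) + 1))) = -12*(-5 + 4*(-10/((-5 + 10) + 1))) = -12*(-5 + 4*(-10/(5 + 1))) = -12*(-5 + 4*(-10/6)) = -12*(-5 + 4*(-10*1/6)) = -12*(-5 + 4*(-5/3)) = -12*(-5 - 20/3) = -12*(-35/3) = 140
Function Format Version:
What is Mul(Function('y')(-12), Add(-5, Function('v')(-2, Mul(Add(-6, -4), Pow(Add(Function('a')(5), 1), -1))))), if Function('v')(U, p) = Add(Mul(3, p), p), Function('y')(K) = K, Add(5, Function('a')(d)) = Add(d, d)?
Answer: 140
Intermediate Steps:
Function('a')(d) = Add(-5, Mul(2, d)) (Function('a')(d) = Add(-5, Add(d, d)) = Add(-5, Mul(2, d)))
Function('v')(U, p) = Mul(4, p)
Mul(Function('y')(-12), Add(-5, Function('v')(-2, Mul(Add(-6, -4), Pow(Add(Function('a')(5), 1), -1))))) = Mul(-12, Add(-5, Mul(4, Mul(Add(-6, -4), Pow(Add(Add(-5, Mul(2, 5)), 1), -1))))) = Mul(-12, Add(-5, Mul(4, Mul(-10, Pow(Add(Add(-5, 10), 1), -1))))) = Mul(-12, Add(-5, Mul(4, Mul(-10, Pow(Add(5, 1), -1))))) = Mul(-12, Add(-5, Mul(4, Mul(-10, Pow(6, -1))))) = Mul(-12, Add(-5, Mul(4, Mul(-10, Rational(1, 6))))) = Mul(-12, Add(-5, Mul(4, Rational(-5, 3)))) = Mul(-12, Add(-5, Rational(-20, 3))) = Mul(-12, Rational(-35, 3)) = 140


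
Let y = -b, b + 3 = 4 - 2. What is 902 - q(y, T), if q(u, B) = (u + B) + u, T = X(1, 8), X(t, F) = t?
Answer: 899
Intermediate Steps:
T = 1
b = -1 (b = -3 + (4 - 2) = -3 + 2 = -1)
y = 1 (y = -1*(-1) = 1)
q(u, B) = B + 2*u (q(u, B) = (B + u) + u = B + 2*u)
902 - q(y, T) = 902 - (1 + 2*1) = 902 - (1 + 2) = 902 - 1*3 = 902 - 3 = 899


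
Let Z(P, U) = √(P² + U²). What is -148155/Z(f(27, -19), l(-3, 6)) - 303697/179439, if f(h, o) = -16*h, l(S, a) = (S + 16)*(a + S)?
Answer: -303697/179439 - 9877*√20905/4181 ≈ -343.25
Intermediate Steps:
l(S, a) = (16 + S)*(S + a)
-148155/Z(f(27, -19), l(-3, 6)) - 303697/179439 = -148155/√((-16*27)² + ((-3)² + 16*(-3) + 16*6 - 3*6)²) - 303697/179439 = -148155/√((-432)² + (9 - 48 + 96 - 18)²) - 303697*1/179439 = -148155/√(186624 + 39²) - 303697/179439 = -148155/√(186624 + 1521) - 303697/179439 = -148155*√20905/62715 - 303697/179439 = -9877*√20905/4181 - 303697/179439 = -303697/179439 - 9877*√20905/4181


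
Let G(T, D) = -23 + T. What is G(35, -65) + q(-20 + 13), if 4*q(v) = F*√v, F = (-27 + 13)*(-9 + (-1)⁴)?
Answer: 12 + 28*I*√7 ≈ 12.0 + 74.081*I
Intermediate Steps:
F = 112 (F = -14*(-9 + 1) = -14*(-8) = 112)
q(v) = 28*√v (q(v) = (112*√v)/4 = 28*√v)
G(35, -65) + q(-20 + 13) = (-23 + 35) + 28*√(-20 + 13) = 12 + 28*√(-7) = 12 + 28*(I*√7) = 12 + 28*I*√7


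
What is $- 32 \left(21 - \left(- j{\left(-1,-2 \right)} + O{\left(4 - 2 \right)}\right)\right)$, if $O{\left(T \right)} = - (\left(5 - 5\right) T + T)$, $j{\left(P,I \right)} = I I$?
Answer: $-864$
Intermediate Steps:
$j{\left(P,I \right)} = I^{2}$
$O{\left(T \right)} = - T$ ($O{\left(T \right)} = - (\left(5 - 5\right) T + T) = - (0 T + T) = - (0 + T) = - T$)
$- 32 \left(21 - \left(- j{\left(-1,-2 \right)} + O{\left(4 - 2 \right)}\right)\right) = - 32 \left(21 + \left(\left(-2\right)^{2} - - (4 - 2)\right)\right) = - 32 \left(21 + \left(4 - \left(-1\right) 2\right)\right) = - 32 \left(21 + \left(4 - -2\right)\right) = - 32 \left(21 + \left(4 + 2\right)\right) = - 32 \left(21 + 6\right) = \left(-32\right) 27 = -864$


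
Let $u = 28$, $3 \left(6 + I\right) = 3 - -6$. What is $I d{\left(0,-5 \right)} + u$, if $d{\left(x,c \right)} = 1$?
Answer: $25$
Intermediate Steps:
$I = -3$ ($I = -6 + \frac{3 - -6}{3} = -6 + \frac{3 + 6}{3} = -6 + \frac{1}{3} \cdot 9 = -6 + 3 = -3$)
$I d{\left(0,-5 \right)} + u = \left(-3\right) 1 + 28 = -3 + 28 = 25$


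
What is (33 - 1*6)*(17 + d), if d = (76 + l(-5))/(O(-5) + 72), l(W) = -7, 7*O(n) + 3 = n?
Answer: 240705/496 ≈ 485.29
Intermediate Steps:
O(n) = -3/7 + n/7
d = 483/496 (d = (76 - 7)/((-3/7 + (⅐)*(-5)) + 72) = 69/((-3/7 - 5/7) + 72) = 69/(-8/7 + 72) = 69/(496/7) = 69*(7/496) = 483/496 ≈ 0.97379)
(33 - 1*6)*(17 + d) = (33 - 1*6)*(17 + 483/496) = (33 - 6)*(8915/496) = 27*(8915/496) = 240705/496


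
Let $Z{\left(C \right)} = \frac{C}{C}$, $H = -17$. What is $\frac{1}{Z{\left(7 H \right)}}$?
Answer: $1$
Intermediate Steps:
$Z{\left(C \right)} = 1$
$\frac{1}{Z{\left(7 H \right)}} = 1^{-1} = 1$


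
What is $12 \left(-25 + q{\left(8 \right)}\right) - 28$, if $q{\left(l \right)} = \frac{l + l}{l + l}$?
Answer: $-316$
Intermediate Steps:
$q{\left(l \right)} = 1$ ($q{\left(l \right)} = \frac{2 l}{2 l} = 2 l \frac{1}{2 l} = 1$)
$12 \left(-25 + q{\left(8 \right)}\right) - 28 = 12 \left(-25 + 1\right) - 28 = 12 \left(-24\right) - 28 = -288 - 28 = -316$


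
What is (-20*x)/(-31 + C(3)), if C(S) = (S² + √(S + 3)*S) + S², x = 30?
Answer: 1560/23 + 360*√6/23 ≈ 106.17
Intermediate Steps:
C(S) = 2*S² + S*√(3 + S) (C(S) = (S² + √(3 + S)*S) + S² = (S² + S*√(3 + S)) + S² = 2*S² + S*√(3 + S))
(-20*x)/(-31 + C(3)) = (-20*30)/(-31 + 3*(√(3 + 3) + 2*3)) = -600/(-31 + 3*(√6 + 6)) = -600/(-31 + 3*(6 + √6)) = -600/(-31 + (18 + 3*√6)) = -600/(-13 + 3*√6)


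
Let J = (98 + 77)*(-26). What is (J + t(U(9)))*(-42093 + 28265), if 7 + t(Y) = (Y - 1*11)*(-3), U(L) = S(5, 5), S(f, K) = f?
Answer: 62765292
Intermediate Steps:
U(L) = 5
t(Y) = 26 - 3*Y (t(Y) = -7 + (Y - 1*11)*(-3) = -7 + (Y - 11)*(-3) = -7 + (-11 + Y)*(-3) = -7 + (33 - 3*Y) = 26 - 3*Y)
J = -4550 (J = 175*(-26) = -4550)
(J + t(U(9)))*(-42093 + 28265) = (-4550 + (26 - 3*5))*(-42093 + 28265) = (-4550 + (26 - 15))*(-13828) = (-4550 + 11)*(-13828) = -4539*(-13828) = 62765292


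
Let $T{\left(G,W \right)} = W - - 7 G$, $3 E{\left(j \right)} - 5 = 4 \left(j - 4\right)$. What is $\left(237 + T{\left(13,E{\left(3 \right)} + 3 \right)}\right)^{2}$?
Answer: $\frac{988036}{9} \approx 1.0978 \cdot 10^{5}$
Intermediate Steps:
$E{\left(j \right)} = - \frac{11}{3} + \frac{4 j}{3}$ ($E{\left(j \right)} = \frac{5}{3} + \frac{4 \left(j - 4\right)}{3} = \frac{5}{3} + \frac{4 \left(-4 + j\right)}{3} = \frac{5}{3} + \frac{-16 + 4 j}{3} = \frac{5}{3} + \left(- \frac{16}{3} + \frac{4 j}{3}\right) = - \frac{11}{3} + \frac{4 j}{3}$)
$T{\left(G,W \right)} = W + 7 G$
$\left(237 + T{\left(13,E{\left(3 \right)} + 3 \right)}\right)^{2} = \left(237 + \left(\left(\left(- \frac{11}{3} + \frac{4}{3} \cdot 3\right) + 3\right) + 7 \cdot 13\right)\right)^{2} = \left(237 + \left(\left(\left(- \frac{11}{3} + 4\right) + 3\right) + 91\right)\right)^{2} = \left(237 + \left(\left(\frac{1}{3} + 3\right) + 91\right)\right)^{2} = \left(237 + \left(\frac{10}{3} + 91\right)\right)^{2} = \left(237 + \frac{283}{3}\right)^{2} = \left(\frac{994}{3}\right)^{2} = \frac{988036}{9}$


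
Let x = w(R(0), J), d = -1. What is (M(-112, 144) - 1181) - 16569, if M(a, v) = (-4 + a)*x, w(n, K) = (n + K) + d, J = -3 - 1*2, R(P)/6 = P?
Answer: -17054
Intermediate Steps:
R(P) = 6*P
J = -5 (J = -3 - 2 = -5)
w(n, K) = -1 + K + n (w(n, K) = (n + K) - 1 = (K + n) - 1 = -1 + K + n)
x = -6 (x = -1 - 5 + 6*0 = -1 - 5 + 0 = -6)
M(a, v) = 24 - 6*a (M(a, v) = (-4 + a)*(-6) = 24 - 6*a)
(M(-112, 144) - 1181) - 16569 = ((24 - 6*(-112)) - 1181) - 16569 = ((24 + 672) - 1181) - 16569 = (696 - 1181) - 16569 = -485 - 16569 = -17054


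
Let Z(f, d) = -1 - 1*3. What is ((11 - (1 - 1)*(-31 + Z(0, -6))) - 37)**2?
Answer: 676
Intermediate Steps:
Z(f, d) = -4 (Z(f, d) = -1 - 3 = -4)
((11 - (1 - 1)*(-31 + Z(0, -6))) - 37)**2 = ((11 - (1 - 1)*(-31 - 4)) - 37)**2 = ((11 - 0*(-35)) - 37)**2 = ((11 - 1*0) - 37)**2 = ((11 + 0) - 37)**2 = (11 - 37)**2 = (-26)**2 = 676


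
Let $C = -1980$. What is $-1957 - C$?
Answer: $23$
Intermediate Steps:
$-1957 - C = -1957 - -1980 = -1957 + 1980 = 23$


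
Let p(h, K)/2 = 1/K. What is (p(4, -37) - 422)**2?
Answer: 243859456/1369 ≈ 1.7813e+5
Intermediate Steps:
p(h, K) = 2/K
(p(4, -37) - 422)**2 = (2/(-37) - 422)**2 = (2*(-1/37) - 422)**2 = (-2/37 - 422)**2 = (-15616/37)**2 = 243859456/1369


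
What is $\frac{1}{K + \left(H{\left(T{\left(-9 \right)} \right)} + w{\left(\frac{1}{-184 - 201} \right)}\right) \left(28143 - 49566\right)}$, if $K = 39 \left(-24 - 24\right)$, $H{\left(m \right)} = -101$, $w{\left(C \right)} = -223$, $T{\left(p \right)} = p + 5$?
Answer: $\frac{1}{6939180} \approx 1.4411 \cdot 10^{-7}$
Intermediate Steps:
$T{\left(p \right)} = 5 + p$
$K = -1872$ ($K = 39 \left(-48\right) = -1872$)
$\frac{1}{K + \left(H{\left(T{\left(-9 \right)} \right)} + w{\left(\frac{1}{-184 - 201} \right)}\right) \left(28143 - 49566\right)} = \frac{1}{-1872 + \left(-101 - 223\right) \left(28143 - 49566\right)} = \frac{1}{-1872 - -6941052} = \frac{1}{-1872 + 6941052} = \frac{1}{6939180}$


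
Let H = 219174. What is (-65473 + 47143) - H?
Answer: -237504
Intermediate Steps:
(-65473 + 47143) - H = (-65473 + 47143) - 1*219174 = -18330 - 219174 = -237504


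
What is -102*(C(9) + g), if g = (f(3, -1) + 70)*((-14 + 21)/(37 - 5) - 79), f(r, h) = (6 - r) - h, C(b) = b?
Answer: 4749783/8 ≈ 5.9372e+5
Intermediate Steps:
f(r, h) = 6 - h - r
g = -93277/16 (g = ((6 - 1*(-1) - 1*3) + 70)*((-14 + 21)/(37 - 5) - 79) = ((6 + 1 - 3) + 70)*(7/32 - 79) = (4 + 70)*(7*(1/32) - 79) = 74*(7/32 - 79) = 74*(-2521/32) = -93277/16 ≈ -5829.8)
-102*(C(9) + g) = -102*(9 - 93277/16) = -102*(-93133/16) = 4749783/8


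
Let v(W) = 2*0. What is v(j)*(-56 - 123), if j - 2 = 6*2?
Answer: 0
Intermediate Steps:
j = 14 (j = 2 + 6*2 = 2 + 12 = 14)
v(W) = 0
v(j)*(-56 - 123) = 0*(-56 - 123) = 0*(-179) = 0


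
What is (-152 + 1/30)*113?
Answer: -515167/30 ≈ -17172.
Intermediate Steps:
(-152 + 1/30)*113 = -4559/30*113 = -515167/30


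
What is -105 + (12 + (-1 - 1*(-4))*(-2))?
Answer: -99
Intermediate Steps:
-105 + (12 + (-1 - 1*(-4))*(-2)) = -105 + (12 + (-1 + 4)*(-2)) = -105 + (12 + 3*(-2)) = -105 + (12 - 6) = -105 + 6 = -99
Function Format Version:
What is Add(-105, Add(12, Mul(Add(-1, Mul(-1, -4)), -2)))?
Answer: -99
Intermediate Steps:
Add(-105, Add(12, Mul(Add(-1, Mul(-1, -4)), -2))) = Add(-105, Add(12, Mul(Add(-1, 4), -2))) = Add(-105, Add(12, Mul(3, -2))) = Add(-105, Add(12, -6)) = Add(-105, 6) = -99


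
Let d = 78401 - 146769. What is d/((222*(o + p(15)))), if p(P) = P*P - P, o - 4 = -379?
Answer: 34184/18315 ≈ 1.8664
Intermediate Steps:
o = -375 (o = 4 - 379 = -375)
p(P) = P² - P
d = -68368
d/((222*(o + p(15)))) = -68368*1/(222*(-375 + 15*(-1 + 15))) = -68368*1/(222*(-375 + 15*14)) = -68368*1/(222*(-375 + 210)) = -68368/(222*(-165)) = -68368/(-36630) = -68368*(-1/36630) = 34184/18315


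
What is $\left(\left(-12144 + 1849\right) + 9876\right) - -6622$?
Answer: $6203$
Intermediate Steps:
$\left(\left(-12144 + 1849\right) + 9876\right) - -6622 = \left(-10295 + 9876\right) + 6622 = -419 + 6622 = 6203$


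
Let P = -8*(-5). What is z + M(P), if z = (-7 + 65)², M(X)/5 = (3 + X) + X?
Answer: 3779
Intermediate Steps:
P = 40
M(X) = 15 + 10*X (M(X) = 5*((3 + X) + X) = 5*(3 + 2*X) = 15 + 10*X)
z = 3364 (z = 58² = 3364)
z + M(P) = 3364 + (15 + 10*40) = 3364 + (15 + 400) = 3364 + 415 = 3779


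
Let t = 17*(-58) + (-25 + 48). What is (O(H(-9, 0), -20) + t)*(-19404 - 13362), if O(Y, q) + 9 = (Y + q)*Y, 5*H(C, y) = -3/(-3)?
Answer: 799457634/25 ≈ 3.1978e+7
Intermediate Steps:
H(C, y) = ⅕ (H(C, y) = (-3/(-3))/5 = (-3*(-⅓))/5 = (⅕)*1 = ⅕)
t = -963 (t = -986 + 23 = -963)
O(Y, q) = -9 + Y*(Y + q) (O(Y, q) = -9 + (Y + q)*Y = -9 + Y*(Y + q))
(O(H(-9, 0), -20) + t)*(-19404 - 13362) = ((-9 + (⅕)² + (⅕)*(-20)) - 963)*(-19404 - 13362) = ((-9 + 1/25 - 4) - 963)*(-32766) = (-324/25 - 963)*(-32766) = -24399/25*(-32766) = 799457634/25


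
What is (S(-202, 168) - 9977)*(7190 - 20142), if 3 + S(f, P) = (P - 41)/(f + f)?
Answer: 13055768186/101 ≈ 1.2927e+8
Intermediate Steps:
S(f, P) = -3 + (-41 + P)/(2*f) (S(f, P) = -3 + (P - 41)/(f + f) = -3 + (-41 + P)/((2*f)) = -3 + (-41 + P)*(1/(2*f)) = -3 + (-41 + P)/(2*f))
(S(-202, 168) - 9977)*(7190 - 20142) = ((½)*(-41 + 168 - 6*(-202))/(-202) - 9977)*(7190 - 20142) = ((½)*(-1/202)*(-41 + 168 + 1212) - 9977)*(-12952) = ((½)*(-1/202)*1339 - 9977)*(-12952) = (-1339/404 - 9977)*(-12952) = -4032047/404*(-12952) = 13055768186/101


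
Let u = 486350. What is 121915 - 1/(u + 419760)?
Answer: 110468400649/906110 ≈ 1.2192e+5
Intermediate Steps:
121915 - 1/(u + 419760) = 121915 - 1/(486350 + 419760) = 121915 - 1/906110 = 110468400649/906110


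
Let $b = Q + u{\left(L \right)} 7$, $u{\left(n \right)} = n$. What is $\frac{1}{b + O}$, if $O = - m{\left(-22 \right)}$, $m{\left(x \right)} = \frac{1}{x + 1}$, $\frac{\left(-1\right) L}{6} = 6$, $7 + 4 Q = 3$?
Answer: $- \frac{21}{5312} \approx -0.0039533$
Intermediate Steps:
$Q = -1$ ($Q = - \frac{7}{4} + \frac{1}{4} \cdot 3 = - \frac{7}{4} + \frac{3}{4} = -1$)
$L = -36$ ($L = \left(-6\right) 6 = -36$)
$m{\left(x \right)} = \frac{1}{1 + x}$
$b = -253$ ($b = -1 - 252 = -253$)
$O = \frac{1}{21}$ ($O = - \frac{1}{1 - 22} = - \frac{1}{-21} = \left(-1\right) \left(- \frac{1}{21}\right) = \frac{1}{21} \approx 0.047619$)
$\frac{1}{b + O} = \frac{1}{-253 + \frac{1}{21}} = \frac{1}{- \frac{5312}{21}} = - \frac{21}{5312}$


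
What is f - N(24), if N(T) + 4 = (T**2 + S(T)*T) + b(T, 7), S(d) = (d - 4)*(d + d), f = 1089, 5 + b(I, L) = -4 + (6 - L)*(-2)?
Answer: -22516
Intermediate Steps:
b(I, L) = -21 + 2*L (b(I, L) = -5 + (-4 + (6 - L)*(-2)) = -5 + (-4 + (-12 + 2*L)) = -5 + (-16 + 2*L) = -21 + 2*L)
S(d) = 2*d*(-4 + d) (S(d) = (-4 + d)*(2*d) = 2*d*(-4 + d))
N(T) = -11 + T**2 + 2*T**2*(-4 + T) (N(T) = -4 + ((T**2 + (2*T*(-4 + T))*T) + (-21 + 2*7)) = -4 + ((T**2 + 2*T**2*(-4 + T)) + (-21 + 14)) = -4 + ((T**2 + 2*T**2*(-4 + T)) - 7) = -4 + (-7 + T**2 + 2*T**2*(-4 + T)) = -11 + T**2 + 2*T**2*(-4 + T))
f - N(24) = 1089 - (-11 - 7*24**2 + 2*24**3) = 1089 - (-11 - 7*576 + 2*13824) = 1089 - (-11 - 4032 + 27648) = 1089 - 1*23605 = 1089 - 23605 = -22516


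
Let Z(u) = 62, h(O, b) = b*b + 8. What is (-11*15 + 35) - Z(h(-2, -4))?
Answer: -192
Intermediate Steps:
h(O, b) = 8 + b² (h(O, b) = b² + 8 = 8 + b²)
(-11*15 + 35) - Z(h(-2, -4)) = (-11*15 + 35) - 1*62 = (-165 + 35) - 62 = -130 - 62 = -192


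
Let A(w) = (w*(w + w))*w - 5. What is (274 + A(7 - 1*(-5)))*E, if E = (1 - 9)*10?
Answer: -298000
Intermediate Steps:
A(w) = -5 + 2*w³ (A(w) = (w*(2*w))*w - 5 = (2*w²)*w - 5 = 2*w³ - 5 = -5 + 2*w³)
E = -80 (E = -8*10 = -80)
(274 + A(7 - 1*(-5)))*E = (274 + (-5 + 2*(7 - 1*(-5))³))*(-80) = (274 + (-5 + 2*(7 + 5)³))*(-80) = (274 + (-5 + 2*12³))*(-80) = (274 + (-5 + 2*1728))*(-80) = (274 + (-5 + 3456))*(-80) = (274 + 3451)*(-80) = 3725*(-80) = -298000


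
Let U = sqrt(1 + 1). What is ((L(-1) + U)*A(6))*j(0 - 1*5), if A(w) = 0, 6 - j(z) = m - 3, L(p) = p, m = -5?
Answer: 0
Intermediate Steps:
j(z) = 14 (j(z) = 6 - (-5 - 3) = 6 - 1*(-8) = 6 + 8 = 14)
U = sqrt(2) ≈ 1.4142
((L(-1) + U)*A(6))*j(0 - 1*5) = ((-1 + sqrt(2))*0)*14 = 0*14 = 0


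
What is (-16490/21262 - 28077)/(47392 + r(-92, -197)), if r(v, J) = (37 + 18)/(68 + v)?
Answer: -7163875968/12091199743 ≈ -0.59249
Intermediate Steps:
r(v, J) = 55/(68 + v)
(-16490/21262 - 28077)/(47392 + r(-92, -197)) = (-16490/21262 - 28077)/(47392 + 55/(68 - 92)) = (-16490*1/21262 - 28077)/(47392 + 55/(-24)) = (-8245/10631 - 28077)/(47392 + 55*(-1/24)) = -298494832/(10631*(47392 - 55/24)) = -298494832/(10631*1137353/24) = -298494832/10631*24/1137353 = -7163875968/12091199743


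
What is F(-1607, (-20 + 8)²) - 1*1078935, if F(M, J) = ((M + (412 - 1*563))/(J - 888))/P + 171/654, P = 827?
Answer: -12060043320865/11177732 ≈ -1.0789e+6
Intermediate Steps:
F(M, J) = 57/218 + (-151 + M)/(827*(-888 + J)) (F(M, J) = ((M + (412 - 1*563))/(J - 888))/827 + 171/654 = ((M + (412 - 563))/(-888 + J))*(1/827) + 171*(1/654) = ((M - 151)/(-888 + J))*(1/827) + 57/218 = ((-151 + M)/(-888 + J))*(1/827) + 57/218 = (-151 + M)/(827*(-888 + J)) + 57/218 = 57/218 + (-151 + M)/(827*(-888 + J)))
F(-1607, (-20 + 8)²) - 1*1078935 = (-41892350 + 218*(-1607) + 47139*(-20 + 8)²)/(180286*(-888 + (-20 + 8)²)) - 1*1078935 = (-41892350 - 350326 + 47139*(-12)²)/(180286*(-888 + (-12)²)) - 1078935 = (-41892350 - 350326 + 47139*144)/(180286*(-888 + 144)) - 1078935 = (1/180286)*(-41892350 - 350326 + 6788016)/(-744) - 1078935 = (1/180286)*(-1/744)*(-35454660) - 1078935 = 2954555/11177732 - 1078935 = -12060043320865/11177732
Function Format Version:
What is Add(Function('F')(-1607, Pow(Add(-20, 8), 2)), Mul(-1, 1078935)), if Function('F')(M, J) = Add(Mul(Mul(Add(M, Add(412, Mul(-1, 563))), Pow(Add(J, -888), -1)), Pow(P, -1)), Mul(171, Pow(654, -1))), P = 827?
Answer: Rational(-12060043320865, 11177732) ≈ -1.0789e+6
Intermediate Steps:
Function('F')(M, J) = Add(Rational(57, 218), Mul(Rational(1, 827), Pow(Add(-888, J), -1), Add(-151, M))) (Function('F')(M, J) = Add(Mul(Mul(Add(M, Add(412, Mul(-1, 563))), Pow(Add(J, -888), -1)), Pow(827, -1)), Mul(171, Pow(654, -1))) = Add(Mul(Mul(Add(M, Add(412, -563)), Pow(Add(-888, J), -1)), Rational(1, 827)), Mul(171, Rational(1, 654))) = Add(Mul(Mul(Add(M, -151), Pow(Add(-888, J), -1)), Rational(1, 827)), Rational(57, 218)) = Add(Mul(Mul(Add(-151, M), Pow(Add(-888, J), -1)), Rational(1, 827)), Rational(57, 218)) = Add(Mul(Mul(Pow(Add(-888, J), -1), Add(-151, M)), Rational(1, 827)), Rational(57, 218)) = Add(Mul(Rational(1, 827), Pow(Add(-888, J), -1), Add(-151, M)), Rational(57, 218)) = Add(Rational(57, 218), Mul(Rational(1, 827), Pow(Add(-888, J), -1), Add(-151, M))))
Add(Function('F')(-1607, Pow(Add(-20, 8), 2)), Mul(-1, 1078935)) = Add(Mul(Rational(1, 180286), Pow(Add(-888, Pow(Add(-20, 8), 2)), -1), Add(-41892350, Mul(218, -1607), Mul(47139, Pow(Add(-20, 8), 2)))), Mul(-1, 1078935)) = Add(Mul(Rational(1, 180286), Pow(Add(-888, Pow(-12, 2)), -1), Add(-41892350, -350326, Mul(47139, Pow(-12, 2)))), -1078935) = Add(Mul(Rational(1, 180286), Pow(Add(-888, 144), -1), Add(-41892350, -350326, Mul(47139, 144))), -1078935) = Add(Mul(Rational(1, 180286), Pow(-744, -1), Add(-41892350, -350326, 6788016)), -1078935) = Add(Mul(Rational(1, 180286), Rational(-1, 744), -35454660), -1078935) = Add(Rational(2954555, 11177732), -1078935) = Rational(-12060043320865, 11177732)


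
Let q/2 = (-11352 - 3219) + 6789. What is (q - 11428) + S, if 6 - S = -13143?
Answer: -13843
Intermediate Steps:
S = 13149 (S = 6 - 1*(-13143) = 6 + 13143 = 13149)
q = -15564 (q = 2*((-11352 - 3219) + 6789) = 2*(-14571 + 6789) = 2*(-7782) = -15564)
(q - 11428) + S = (-15564 - 11428) + 13149 = -26992 + 13149 = -13843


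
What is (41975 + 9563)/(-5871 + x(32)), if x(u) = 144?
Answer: -51538/5727 ≈ -8.9991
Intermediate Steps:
(41975 + 9563)/(-5871 + x(32)) = (41975 + 9563)/(-5871 + 144) = 51538/(-5727) = 51538*(-1/5727) = -51538/5727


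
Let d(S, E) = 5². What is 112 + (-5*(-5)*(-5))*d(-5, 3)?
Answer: -3013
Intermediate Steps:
d(S, E) = 25
112 + (-5*(-5)*(-5))*d(-5, 3) = 112 + (-5*(-5)*(-5))*25 = 112 + (25*(-5))*25 = 112 - 125*25 = 112 - 3125 = -3013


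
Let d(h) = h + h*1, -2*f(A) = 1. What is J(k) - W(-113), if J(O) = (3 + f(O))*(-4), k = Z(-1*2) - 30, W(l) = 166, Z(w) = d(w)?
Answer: -176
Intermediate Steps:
f(A) = -1/2 (f(A) = -1/2*1 = -1/2)
d(h) = 2*h (d(h) = h + h = 2*h)
Z(w) = 2*w
k = -34 (k = 2*(-1*2) - 30 = 2*(-2) - 30 = -4 - 30 = -34)
J(O) = -10 (J(O) = (3 - 1/2)*(-4) = (5/2)*(-4) = -10)
J(k) - W(-113) = -10 - 1*166 = -10 - 166 = -176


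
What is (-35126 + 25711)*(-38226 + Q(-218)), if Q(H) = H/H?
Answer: 359888375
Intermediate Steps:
Q(H) = 1
(-35126 + 25711)*(-38226 + Q(-218)) = (-35126 + 25711)*(-38226 + 1) = -9415*(-38225) = 359888375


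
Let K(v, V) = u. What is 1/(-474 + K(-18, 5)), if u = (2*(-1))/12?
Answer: -6/2845 ≈ -0.0021090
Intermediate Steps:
u = -⅙ (u = -2*1/12 = -⅙ ≈ -0.16667)
K(v, V) = -⅙
1/(-474 + K(-18, 5)) = 1/(-474 - ⅙) = 1/(-2845/6) = -6/2845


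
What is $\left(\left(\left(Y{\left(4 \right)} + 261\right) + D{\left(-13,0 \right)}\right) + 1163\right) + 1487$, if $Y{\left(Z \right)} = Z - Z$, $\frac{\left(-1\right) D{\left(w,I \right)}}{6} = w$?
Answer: $2989$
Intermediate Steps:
$D{\left(w,I \right)} = - 6 w$
$Y{\left(Z \right)} = 0$
$\left(\left(\left(Y{\left(4 \right)} + 261\right) + D{\left(-13,0 \right)}\right) + 1163\right) + 1487 = \left(\left(\left(0 + 261\right) - -78\right) + 1163\right) + 1487 = \left(\left(261 + 78\right) + 1163\right) + 1487 = \left(339 + 1163\right) + 1487 = 1502 + 1487 = 2989$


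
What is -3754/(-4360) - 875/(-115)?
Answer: 424671/50140 ≈ 8.4697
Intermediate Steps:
-3754/(-4360) - 875/(-115) = -3754*(-1/4360) - 875*(-1/115) = 1877/2180 + 175/23 = 424671/50140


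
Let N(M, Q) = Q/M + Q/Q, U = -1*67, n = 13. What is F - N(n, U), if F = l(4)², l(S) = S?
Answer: 262/13 ≈ 20.154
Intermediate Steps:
U = -67
F = 16 (F = 4² = 16)
N(M, Q) = 1 + Q/M (N(M, Q) = Q/M + 1 = 1 + Q/M)
F - N(n, U) = 16 - (13 - 67)/13 = 16 - (-54)/13 = 16 - 1*(-54/13) = 16 + 54/13 = 262/13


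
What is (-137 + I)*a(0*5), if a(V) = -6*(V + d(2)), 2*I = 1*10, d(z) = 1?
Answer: 792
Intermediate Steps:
I = 5 (I = (1*10)/2 = (½)*10 = 5)
a(V) = -6 - 6*V (a(V) = -6*(V + 1) = -6*(1 + V) = -6 - 6*V)
(-137 + I)*a(0*5) = (-137 + 5)*(-6 - 0*5) = -132*(-6 - 6*0) = -132*(-6 + 0) = -132*(-6) = 792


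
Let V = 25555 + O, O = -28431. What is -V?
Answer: 2876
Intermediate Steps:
V = -2876 (V = 25555 - 28431 = -2876)
-V = -1*(-2876) = 2876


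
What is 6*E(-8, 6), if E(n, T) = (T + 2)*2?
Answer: 96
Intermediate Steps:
E(n, T) = 4 + 2*T (E(n, T) = (2 + T)*2 = 4 + 2*T)
6*E(-8, 6) = 6*(4 + 2*6) = 6*(4 + 12) = 6*16 = 96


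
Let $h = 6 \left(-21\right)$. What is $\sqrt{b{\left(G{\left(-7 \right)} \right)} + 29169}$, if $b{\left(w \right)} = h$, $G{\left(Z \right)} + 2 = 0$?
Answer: $3 \sqrt{3227} \approx 170.42$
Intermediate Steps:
$G{\left(Z \right)} = -2$ ($G{\left(Z \right)} = -2 + 0 = -2$)
$h = -126$
$b{\left(w \right)} = -126$
$\sqrt{b{\left(G{\left(-7 \right)} \right)} + 29169} = \sqrt{-126 + 29169} = \sqrt{29043} = 3 \sqrt{3227}$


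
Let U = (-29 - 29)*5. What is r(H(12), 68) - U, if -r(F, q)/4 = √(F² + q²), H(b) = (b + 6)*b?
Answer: 290 - 16*√3205 ≈ -615.80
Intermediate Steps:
H(b) = b*(6 + b) (H(b) = (6 + b)*b = b*(6 + b))
U = -290 (U = -58*5 = -290)
r(F, q) = -4*√(F² + q²)
r(H(12), 68) - U = -4*√((12*(6 + 12))² + 68²) - 1*(-290) = -4*√((12*18)² + 4624) + 290 = -4*√(216² + 4624) + 290 = -4*√(46656 + 4624) + 290 = -16*√3205 + 290 = 290 - 16*√3205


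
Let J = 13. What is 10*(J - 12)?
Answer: 10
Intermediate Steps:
10*(J - 12) = 10*(13 - 12) = 10*1 = 10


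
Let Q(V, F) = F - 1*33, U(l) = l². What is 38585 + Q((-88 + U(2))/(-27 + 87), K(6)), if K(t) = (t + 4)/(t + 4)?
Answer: 38553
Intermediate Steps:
K(t) = 1 (K(t) = (4 + t)/(4 + t) = 1)
Q(V, F) = -33 + F (Q(V, F) = F - 33 = -33 + F)
38585 + Q((-88 + U(2))/(-27 + 87), K(6)) = 38585 + (-33 + 1) = 38585 - 32 = 38553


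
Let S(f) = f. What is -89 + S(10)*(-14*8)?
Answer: -1209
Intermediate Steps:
-89 + S(10)*(-14*8) = -89 + 10*(-14*8) = -89 + 10*(-112) = -89 - 1120 = -1209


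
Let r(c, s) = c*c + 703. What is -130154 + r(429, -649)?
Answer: 54590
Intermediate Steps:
r(c, s) = 703 + c² (r(c, s) = c² + 703 = 703 + c²)
-130154 + r(429, -649) = -130154 + (703 + 429²) = -130154 + (703 + 184041) = -130154 + 184744 = 54590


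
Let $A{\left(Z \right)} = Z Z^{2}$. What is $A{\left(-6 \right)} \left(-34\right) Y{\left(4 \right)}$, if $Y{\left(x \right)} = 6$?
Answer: $44064$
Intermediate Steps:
$A{\left(Z \right)} = Z^{3}$
$A{\left(-6 \right)} \left(-34\right) Y{\left(4 \right)} = \left(-6\right)^{3} \left(-34\right) 6 = \left(-216\right) \left(-34\right) 6 = 7344 \cdot 6 = 44064$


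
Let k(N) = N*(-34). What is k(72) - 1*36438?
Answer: -38886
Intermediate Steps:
k(N) = -34*N
k(72) - 1*36438 = -34*72 - 1*36438 = -2448 - 36438 = -38886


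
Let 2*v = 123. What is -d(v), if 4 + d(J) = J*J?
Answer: -15113/4 ≈ -3778.3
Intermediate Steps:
v = 123/2 (v = (½)*123 = 123/2 ≈ 61.500)
d(J) = -4 + J² (d(J) = -4 + J*J = -4 + J²)
-d(v) = -(-4 + (123/2)²) = -(-4 + 15129/4) = -1*15113/4 = -15113/4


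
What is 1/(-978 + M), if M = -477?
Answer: -1/1455 ≈ -0.00068729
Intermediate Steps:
1/(-978 + M) = 1/(-978 - 477) = 1/(-1455) = -1/1455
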